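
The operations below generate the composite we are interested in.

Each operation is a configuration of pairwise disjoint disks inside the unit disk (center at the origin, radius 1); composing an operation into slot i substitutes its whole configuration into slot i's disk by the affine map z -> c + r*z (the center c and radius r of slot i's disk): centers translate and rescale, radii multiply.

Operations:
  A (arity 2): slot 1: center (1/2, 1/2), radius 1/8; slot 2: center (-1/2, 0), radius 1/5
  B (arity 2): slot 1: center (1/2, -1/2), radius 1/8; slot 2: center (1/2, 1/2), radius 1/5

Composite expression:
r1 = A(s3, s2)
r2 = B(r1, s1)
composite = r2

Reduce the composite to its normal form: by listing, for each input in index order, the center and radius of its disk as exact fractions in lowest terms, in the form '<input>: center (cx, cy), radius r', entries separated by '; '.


s1: center (1/2, 1/2), radius 1/5; s2: center (7/16, -1/2), radius 1/40; s3: center (9/16, -7/16), radius 1/64


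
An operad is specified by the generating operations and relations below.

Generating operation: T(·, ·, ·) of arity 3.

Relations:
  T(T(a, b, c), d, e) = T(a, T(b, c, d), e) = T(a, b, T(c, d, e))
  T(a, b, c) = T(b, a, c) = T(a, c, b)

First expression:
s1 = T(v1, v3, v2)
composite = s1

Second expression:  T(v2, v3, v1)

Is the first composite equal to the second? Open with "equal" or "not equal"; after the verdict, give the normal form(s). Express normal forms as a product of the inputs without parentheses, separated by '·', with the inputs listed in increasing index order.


The first expression reduces to v1 · v2 · v3
The second expression reduces to v1 · v2 · v3
The forms coincide; equal.

equal; the common form is v1 · v2 · v3


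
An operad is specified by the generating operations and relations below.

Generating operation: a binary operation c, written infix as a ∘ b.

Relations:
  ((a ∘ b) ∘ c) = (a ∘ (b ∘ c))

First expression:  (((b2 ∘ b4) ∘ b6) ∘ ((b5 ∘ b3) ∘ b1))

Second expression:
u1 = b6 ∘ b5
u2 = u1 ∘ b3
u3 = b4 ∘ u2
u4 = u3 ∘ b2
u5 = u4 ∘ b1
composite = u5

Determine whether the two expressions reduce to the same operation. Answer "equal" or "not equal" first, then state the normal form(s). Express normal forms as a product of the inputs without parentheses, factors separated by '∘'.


not equal; first: b2 ∘ b4 ∘ b6 ∘ b5 ∘ b3 ∘ b1; second: b4 ∘ b6 ∘ b5 ∘ b3 ∘ b2 ∘ b1

Normal form of the first expression: b2 ∘ b4 ∘ b6 ∘ b5 ∘ b3 ∘ b1
Normal form of the second expression: b4 ∘ b6 ∘ b5 ∘ b3 ∘ b2 ∘ b1
The normal forms differ: not equal.


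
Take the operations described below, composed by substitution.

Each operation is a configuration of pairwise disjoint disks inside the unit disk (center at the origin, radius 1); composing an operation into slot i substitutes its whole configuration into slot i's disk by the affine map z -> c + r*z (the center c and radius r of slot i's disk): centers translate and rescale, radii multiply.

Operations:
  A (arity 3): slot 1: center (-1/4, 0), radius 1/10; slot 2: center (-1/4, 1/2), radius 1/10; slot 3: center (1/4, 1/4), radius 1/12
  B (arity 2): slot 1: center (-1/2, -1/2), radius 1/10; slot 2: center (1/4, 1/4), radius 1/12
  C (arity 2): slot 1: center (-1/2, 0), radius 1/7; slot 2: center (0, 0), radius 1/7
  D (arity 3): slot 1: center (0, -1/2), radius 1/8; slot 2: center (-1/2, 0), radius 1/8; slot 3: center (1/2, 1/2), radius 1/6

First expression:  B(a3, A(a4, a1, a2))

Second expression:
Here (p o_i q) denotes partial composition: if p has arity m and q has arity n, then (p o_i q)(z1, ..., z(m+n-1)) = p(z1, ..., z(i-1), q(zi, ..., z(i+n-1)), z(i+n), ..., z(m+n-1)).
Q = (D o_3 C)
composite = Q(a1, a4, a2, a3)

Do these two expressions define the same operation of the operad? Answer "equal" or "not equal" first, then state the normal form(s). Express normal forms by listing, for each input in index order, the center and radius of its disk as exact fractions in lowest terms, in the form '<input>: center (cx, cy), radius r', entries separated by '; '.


The first expression reduces to a1: center (11/48, 7/24), radius 1/120; a2: center (13/48, 13/48), radius 1/144; a3: center (-1/2, -1/2), radius 1/10; a4: center (11/48, 1/4), radius 1/120
The second expression reduces to a1: center (0, -1/2), radius 1/8; a2: center (5/12, 1/2), radius 1/42; a3: center (1/2, 1/2), radius 1/42; a4: center (-1/2, 0), radius 1/8
Distinct normal forms: not equal.

not equal — first a1: center (11/48, 7/24), radius 1/120; a2: center (13/48, 13/48), radius 1/144; a3: center (-1/2, -1/2), radius 1/10; a4: center (11/48, 1/4), radius 1/120, second a1: center (0, -1/2), radius 1/8; a2: center (5/12, 1/2), radius 1/42; a3: center (1/2, 1/2), radius 1/42; a4: center (-1/2, 0), radius 1/8


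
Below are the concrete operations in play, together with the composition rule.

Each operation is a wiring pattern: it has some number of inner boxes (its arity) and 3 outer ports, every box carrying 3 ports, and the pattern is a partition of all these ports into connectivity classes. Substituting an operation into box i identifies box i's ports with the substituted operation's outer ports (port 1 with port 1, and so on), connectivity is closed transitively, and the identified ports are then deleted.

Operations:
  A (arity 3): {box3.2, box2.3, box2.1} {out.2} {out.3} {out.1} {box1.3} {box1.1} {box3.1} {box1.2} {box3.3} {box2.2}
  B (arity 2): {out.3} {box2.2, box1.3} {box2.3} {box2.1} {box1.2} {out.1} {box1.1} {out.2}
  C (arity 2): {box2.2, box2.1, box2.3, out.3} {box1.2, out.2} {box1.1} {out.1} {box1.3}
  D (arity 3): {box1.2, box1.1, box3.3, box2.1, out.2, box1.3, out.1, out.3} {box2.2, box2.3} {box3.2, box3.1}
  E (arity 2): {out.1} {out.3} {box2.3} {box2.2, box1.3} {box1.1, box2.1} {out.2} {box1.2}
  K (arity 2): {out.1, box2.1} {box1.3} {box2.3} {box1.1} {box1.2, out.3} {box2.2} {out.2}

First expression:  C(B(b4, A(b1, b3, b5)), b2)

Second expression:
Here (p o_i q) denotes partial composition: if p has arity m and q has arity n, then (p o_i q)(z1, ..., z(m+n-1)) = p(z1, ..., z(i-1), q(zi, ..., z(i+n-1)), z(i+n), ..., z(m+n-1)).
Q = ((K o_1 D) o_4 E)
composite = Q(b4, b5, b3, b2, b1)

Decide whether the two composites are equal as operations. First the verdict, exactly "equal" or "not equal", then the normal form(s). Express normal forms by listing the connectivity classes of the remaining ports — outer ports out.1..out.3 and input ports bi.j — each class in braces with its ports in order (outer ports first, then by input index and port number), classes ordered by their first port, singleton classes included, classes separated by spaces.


not equal; the first gives {out.1} {out.2} {out.3, b2.1, b2.2, b2.3} {b1.1} {b1.2} {b1.3} {b3.1, b3.3, b5.2} {b3.2} {b4.1} {b4.2} {b4.3} {b5.1} {b5.3} and the second {out.1} {out.2} {out.3, b3.3, b4.1, b4.2, b4.3, b5.1} {b1.1, b2.1} {b1.2, b2.3} {b1.3} {b2.2} {b3.1, b3.2} {b5.2, b5.3}

In normal form, the first expression is {out.1} {out.2} {out.3, b2.1, b2.2, b2.3} {b1.1} {b1.2} {b1.3} {b3.1, b3.3, b5.2} {b3.2} {b4.1} {b4.2} {b4.3} {b5.1} {b5.3}
In normal form, the second expression is {out.1} {out.2} {out.3, b3.3, b4.1, b4.2, b4.3, b5.1} {b1.1, b2.1} {b1.2, b2.3} {b1.3} {b2.2} {b3.1, b3.2} {b5.2, b5.3}
Distinct normal forms: not equal.


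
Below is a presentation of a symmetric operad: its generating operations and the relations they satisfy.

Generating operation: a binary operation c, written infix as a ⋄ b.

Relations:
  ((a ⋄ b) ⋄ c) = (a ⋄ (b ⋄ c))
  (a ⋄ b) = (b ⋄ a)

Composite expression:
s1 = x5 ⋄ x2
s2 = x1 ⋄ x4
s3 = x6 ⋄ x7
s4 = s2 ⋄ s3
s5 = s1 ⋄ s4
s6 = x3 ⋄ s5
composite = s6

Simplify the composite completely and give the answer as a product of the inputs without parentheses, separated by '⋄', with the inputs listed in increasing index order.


x1 ⋄ x2 ⋄ x3 ⋄ x4 ⋄ x5 ⋄ x6 ⋄ x7

Shape and order are irrelevant to c; the x-input set decides.
(x5 ⋄ x2) collapses to x5 ⋄ x2
(x1 ⋄ x4) collapses to x1 ⋄ x4
(x6 ⋄ x7) collapses to x6 ⋄ x7
((x1 ⋄ x4) ⋄ (x6 ⋄ x7)) collapses to x1 ⋄ x4 ⋄ x6 ⋄ x7
((x5 ⋄ x2) ⋄ ((x1 ⋄ x4) ⋄ (x6 ⋄ x7))) collapses to x5 ⋄ x2 ⋄ x1 ⋄ x4 ⋄ x6 ⋄ x7
(x3 ⋄ ((x5 ⋄ x2) ⋄ ((x1 ⋄ x4) ⋄ (x6 ⋄ x7)))) collapses to x3 ⋄ x5 ⋄ x2 ⋄ x1 ⋄ x4 ⋄ x6 ⋄ x7
reordering the factors by index: x1 ⋄ x2 ⋄ x3 ⋄ x4 ⋄ x5 ⋄ x6 ⋄ x7


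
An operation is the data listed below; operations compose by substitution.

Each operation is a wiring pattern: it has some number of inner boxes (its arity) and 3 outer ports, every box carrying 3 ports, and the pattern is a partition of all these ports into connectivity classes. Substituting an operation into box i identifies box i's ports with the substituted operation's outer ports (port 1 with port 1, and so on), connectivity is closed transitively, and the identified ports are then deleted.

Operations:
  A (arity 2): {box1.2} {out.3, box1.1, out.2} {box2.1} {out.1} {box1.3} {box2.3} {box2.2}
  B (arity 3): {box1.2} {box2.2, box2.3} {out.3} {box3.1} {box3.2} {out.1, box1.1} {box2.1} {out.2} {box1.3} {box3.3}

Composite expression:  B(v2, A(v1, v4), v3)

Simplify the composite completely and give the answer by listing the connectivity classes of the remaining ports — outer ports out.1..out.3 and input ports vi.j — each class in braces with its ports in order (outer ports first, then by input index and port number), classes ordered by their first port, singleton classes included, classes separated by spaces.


{out.1, v2.1} {out.2} {out.3} {v1.1} {v1.2} {v1.3} {v2.2} {v2.3} {v3.1} {v3.2} {v3.3} {v4.1} {v4.2} {v4.3}

Connectivity passes through glued B-boundaries; trace each wire chain.
A over (v1, v4) gives {out.1} {out.2, out.3, v1.1} {v1.2} {v1.3} {v4.1} {v4.2} {v4.3}, out.j being that stage's outer ports
B over (v2, v1, v4, v3) gives {out.1, v2.1} {out.2} {out.3} {v1.1} {v1.2} {v1.3} {v2.2} {v2.3} {v3.1} {v3.2} {v3.3} {v4.1} {v4.2} {v4.3}, out.j being that stage's outer ports


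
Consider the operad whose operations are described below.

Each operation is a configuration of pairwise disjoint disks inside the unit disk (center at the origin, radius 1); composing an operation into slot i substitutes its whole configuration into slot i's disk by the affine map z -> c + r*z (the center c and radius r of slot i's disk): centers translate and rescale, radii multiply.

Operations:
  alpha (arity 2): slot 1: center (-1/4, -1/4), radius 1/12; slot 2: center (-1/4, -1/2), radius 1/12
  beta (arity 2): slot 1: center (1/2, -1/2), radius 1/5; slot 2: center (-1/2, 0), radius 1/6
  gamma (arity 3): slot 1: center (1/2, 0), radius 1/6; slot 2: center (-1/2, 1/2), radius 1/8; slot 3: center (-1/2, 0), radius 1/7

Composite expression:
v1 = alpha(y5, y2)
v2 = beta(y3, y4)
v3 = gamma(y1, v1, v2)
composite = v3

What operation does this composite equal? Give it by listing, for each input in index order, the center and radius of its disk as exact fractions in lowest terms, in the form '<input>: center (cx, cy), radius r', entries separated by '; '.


Nesting under gamma composes maps z -> c + r*z down each y-path.
y1 passes through 1 substitution, ending at center (1/2, 0), radius 1/6
y5 passes through 2 substitutions, ending at center (-17/32, 15/32), radius 1/96
y2 passes through 2 substitutions, ending at center (-17/32, 7/16), radius 1/96
y3 passes through 2 substitutions, ending at center (-3/7, -1/14), radius 1/35
y4 passes through 2 substitutions, ending at center (-4/7, 0), radius 1/42

y1: center (1/2, 0), radius 1/6; y2: center (-17/32, 7/16), radius 1/96; y3: center (-3/7, -1/14), radius 1/35; y4: center (-4/7, 0), radius 1/42; y5: center (-17/32, 15/32), radius 1/96


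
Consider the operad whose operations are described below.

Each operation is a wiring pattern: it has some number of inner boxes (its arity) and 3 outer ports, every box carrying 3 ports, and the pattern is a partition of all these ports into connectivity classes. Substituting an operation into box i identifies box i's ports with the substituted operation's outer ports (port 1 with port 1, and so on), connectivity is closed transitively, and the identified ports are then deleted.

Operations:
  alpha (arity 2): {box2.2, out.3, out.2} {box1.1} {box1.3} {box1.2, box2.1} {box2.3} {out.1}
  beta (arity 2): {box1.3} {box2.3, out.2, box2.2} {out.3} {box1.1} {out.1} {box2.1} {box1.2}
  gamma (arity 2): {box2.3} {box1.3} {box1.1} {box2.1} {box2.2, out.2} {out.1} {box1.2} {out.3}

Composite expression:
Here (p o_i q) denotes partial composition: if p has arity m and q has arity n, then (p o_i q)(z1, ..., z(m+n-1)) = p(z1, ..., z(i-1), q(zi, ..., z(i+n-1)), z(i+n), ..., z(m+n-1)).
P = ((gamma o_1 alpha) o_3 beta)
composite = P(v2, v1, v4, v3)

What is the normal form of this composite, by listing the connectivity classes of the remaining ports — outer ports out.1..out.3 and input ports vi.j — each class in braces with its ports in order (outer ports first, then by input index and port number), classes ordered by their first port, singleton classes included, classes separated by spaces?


{out.1} {out.2, v3.2, v3.3} {out.3} {v1.1, v2.2} {v1.2} {v1.3} {v2.1} {v2.3} {v3.1} {v4.1} {v4.2} {v4.3}

Treat the ports identified at gamma as solder joints: merge, then drop.
composing alpha on (v2, v1), with out.j its own outer ports: {out.1} {out.2, out.3, v1.2} {v1.1, v2.2} {v1.3} {v2.1} {v2.3}
composing beta on (v4, v3), with out.j its own outer ports: {out.1} {out.2, v3.2, v3.3} {out.3} {v3.1} {v4.1} {v4.2} {v4.3}
composing gamma on (v2, v1, v4, v3), with out.j its own outer ports: {out.1} {out.2, v3.2, v3.3} {out.3} {v1.1, v2.2} {v1.2} {v1.3} {v2.1} {v2.3} {v3.1} {v4.1} {v4.2} {v4.3}


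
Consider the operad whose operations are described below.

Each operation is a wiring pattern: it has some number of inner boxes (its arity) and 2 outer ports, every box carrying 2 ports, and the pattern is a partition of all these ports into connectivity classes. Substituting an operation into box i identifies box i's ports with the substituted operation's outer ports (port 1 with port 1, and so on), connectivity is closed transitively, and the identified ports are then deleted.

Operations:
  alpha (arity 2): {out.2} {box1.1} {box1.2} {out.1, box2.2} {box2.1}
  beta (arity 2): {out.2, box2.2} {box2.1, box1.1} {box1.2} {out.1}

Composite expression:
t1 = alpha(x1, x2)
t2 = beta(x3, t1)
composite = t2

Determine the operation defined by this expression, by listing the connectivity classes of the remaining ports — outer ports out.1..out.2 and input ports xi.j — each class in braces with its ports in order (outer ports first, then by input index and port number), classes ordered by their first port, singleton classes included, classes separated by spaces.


{out.1} {out.2} {x1.1} {x1.2} {x2.1} {x2.2, x3.1} {x3.2}

Two ports join when wires chain via beta-identified ports.
after alpha, the pattern on (x1, x2) reads {out.1, x2.2} {out.2} {x1.1} {x1.2} {x2.1} (out.j = its outer ports)
after beta, the pattern on (x3, x1, x2) reads {out.1} {out.2} {x1.1} {x1.2} {x2.1} {x2.2, x3.1} {x3.2} (out.j = its outer ports)


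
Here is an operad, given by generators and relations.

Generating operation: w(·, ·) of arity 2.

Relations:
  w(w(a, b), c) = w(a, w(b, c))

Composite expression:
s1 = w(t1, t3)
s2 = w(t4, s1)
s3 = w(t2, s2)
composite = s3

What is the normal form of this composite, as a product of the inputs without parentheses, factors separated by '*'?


t2 * t4 * t1 * t3

Every regrouping of w is equal, so read the t-inputs in written order.
w(t1, t3) reduces to t1 * t3
w(t4, w(t1, t3)) reduces to t4 * t1 * t3
w(t2, w(t4, w(t1, t3))) reduces to t2 * t4 * t1 * t3


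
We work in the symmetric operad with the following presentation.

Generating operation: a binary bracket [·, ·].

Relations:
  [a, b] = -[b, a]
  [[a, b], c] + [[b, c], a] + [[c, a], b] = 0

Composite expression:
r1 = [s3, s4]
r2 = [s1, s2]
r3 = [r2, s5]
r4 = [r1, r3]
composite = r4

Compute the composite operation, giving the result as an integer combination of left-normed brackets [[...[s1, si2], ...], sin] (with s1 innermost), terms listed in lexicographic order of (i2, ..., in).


-[[[[s1, s2], s5], s3], s4] + [[[[s1, s2], s5], s4], s3]


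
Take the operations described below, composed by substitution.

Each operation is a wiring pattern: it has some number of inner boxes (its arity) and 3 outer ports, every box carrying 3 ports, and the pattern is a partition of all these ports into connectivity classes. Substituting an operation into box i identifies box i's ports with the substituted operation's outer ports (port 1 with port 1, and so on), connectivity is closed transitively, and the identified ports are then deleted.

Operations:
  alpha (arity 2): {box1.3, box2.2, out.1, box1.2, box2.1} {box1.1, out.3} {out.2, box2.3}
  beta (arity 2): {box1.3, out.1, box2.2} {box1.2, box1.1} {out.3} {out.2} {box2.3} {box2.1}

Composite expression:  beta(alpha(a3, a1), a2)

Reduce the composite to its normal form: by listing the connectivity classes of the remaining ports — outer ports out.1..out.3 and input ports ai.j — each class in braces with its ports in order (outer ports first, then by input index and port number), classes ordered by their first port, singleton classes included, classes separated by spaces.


Reachability decides: close wires over beta-identified ports.
through alpha, on inputs (a3, a1): {out.1, a1.1, a1.2, a3.2, a3.3} {out.2, a1.3} {out.3, a3.1} (out.j = stage outer ports)
through beta, on inputs (a3, a1, a2): {out.1, a2.2, a3.1} {out.2} {out.3} {a1.1, a1.2, a1.3, a3.2, a3.3} {a2.1} {a2.3} (out.j = stage outer ports)

{out.1, a2.2, a3.1} {out.2} {out.3} {a1.1, a1.2, a1.3, a3.2, a3.3} {a2.1} {a2.3}


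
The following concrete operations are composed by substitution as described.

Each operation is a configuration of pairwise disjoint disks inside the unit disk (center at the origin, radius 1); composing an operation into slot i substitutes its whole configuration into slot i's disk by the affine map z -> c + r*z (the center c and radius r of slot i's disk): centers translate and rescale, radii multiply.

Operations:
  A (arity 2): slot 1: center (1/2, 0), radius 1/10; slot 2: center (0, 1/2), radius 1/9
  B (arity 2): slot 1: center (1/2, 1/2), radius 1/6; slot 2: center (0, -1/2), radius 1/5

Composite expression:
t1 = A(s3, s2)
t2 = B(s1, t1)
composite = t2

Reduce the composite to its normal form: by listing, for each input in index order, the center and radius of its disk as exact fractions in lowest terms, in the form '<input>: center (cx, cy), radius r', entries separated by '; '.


s1: center (1/2, 1/2), radius 1/6; s2: center (0, -2/5), radius 1/45; s3: center (1/10, -1/2), radius 1/50


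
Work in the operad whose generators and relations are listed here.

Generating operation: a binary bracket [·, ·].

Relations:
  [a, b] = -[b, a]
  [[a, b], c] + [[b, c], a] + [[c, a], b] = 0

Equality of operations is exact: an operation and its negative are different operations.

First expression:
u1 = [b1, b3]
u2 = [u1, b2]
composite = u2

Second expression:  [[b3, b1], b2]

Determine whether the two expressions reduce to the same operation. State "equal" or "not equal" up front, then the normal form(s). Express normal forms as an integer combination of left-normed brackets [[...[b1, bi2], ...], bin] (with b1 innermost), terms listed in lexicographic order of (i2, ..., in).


not equal; first: [[b1, b3], b2]; second: -[[b1, b3], b2]


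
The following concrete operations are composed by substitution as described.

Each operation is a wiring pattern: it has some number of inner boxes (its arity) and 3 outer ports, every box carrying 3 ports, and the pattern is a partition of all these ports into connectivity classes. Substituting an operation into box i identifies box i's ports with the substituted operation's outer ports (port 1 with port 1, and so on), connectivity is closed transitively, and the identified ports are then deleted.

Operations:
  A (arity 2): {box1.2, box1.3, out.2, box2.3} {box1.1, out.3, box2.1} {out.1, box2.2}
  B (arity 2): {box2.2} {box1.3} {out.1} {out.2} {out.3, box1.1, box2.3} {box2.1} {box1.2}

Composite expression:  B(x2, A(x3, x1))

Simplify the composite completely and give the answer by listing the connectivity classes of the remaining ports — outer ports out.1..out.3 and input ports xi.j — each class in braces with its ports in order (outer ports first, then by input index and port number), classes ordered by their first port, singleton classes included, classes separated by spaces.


{out.1} {out.2} {out.3, x1.1, x2.1, x3.1} {x1.2} {x1.3, x3.2, x3.3} {x2.2} {x2.3}

Substituting into B glues patterns; closure does the rest.
after A, the pattern on (x3, x1) reads {out.1, x1.2} {out.2, x1.3, x3.2, x3.3} {out.3, x1.1, x3.1} (out.j = its outer ports)
after B, the pattern on (x2, x3, x1) reads {out.1} {out.2} {out.3, x1.1, x2.1, x3.1} {x1.2} {x1.3, x3.2, x3.3} {x2.2} {x2.3} (out.j = its outer ports)


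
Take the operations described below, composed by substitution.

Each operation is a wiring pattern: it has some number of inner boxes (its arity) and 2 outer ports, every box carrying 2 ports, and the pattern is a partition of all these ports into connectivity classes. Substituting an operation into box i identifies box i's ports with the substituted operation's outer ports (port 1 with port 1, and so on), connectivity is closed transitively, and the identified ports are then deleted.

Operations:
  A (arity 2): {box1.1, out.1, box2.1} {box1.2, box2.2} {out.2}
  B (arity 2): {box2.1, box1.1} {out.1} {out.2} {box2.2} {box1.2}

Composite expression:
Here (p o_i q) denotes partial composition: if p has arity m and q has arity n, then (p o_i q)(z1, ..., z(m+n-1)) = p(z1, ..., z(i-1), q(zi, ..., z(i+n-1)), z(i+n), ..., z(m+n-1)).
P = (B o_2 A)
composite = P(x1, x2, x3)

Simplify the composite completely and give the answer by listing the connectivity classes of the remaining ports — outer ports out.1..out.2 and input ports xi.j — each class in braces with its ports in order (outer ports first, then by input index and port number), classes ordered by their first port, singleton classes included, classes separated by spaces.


{out.1} {out.2} {x1.1, x2.1, x3.1} {x1.2} {x2.2, x3.2}

Two ports join when wires chain via B-identified ports.
the subtree at A composes to {out.1, x2.1, x3.1} {out.2} {x2.2, x3.2} on (x2, x3); out.j = own outer ports
the subtree at B composes to {out.1} {out.2} {x1.1, x2.1, x3.1} {x1.2} {x2.2, x3.2} on (x1, x2, x3); out.j = own outer ports


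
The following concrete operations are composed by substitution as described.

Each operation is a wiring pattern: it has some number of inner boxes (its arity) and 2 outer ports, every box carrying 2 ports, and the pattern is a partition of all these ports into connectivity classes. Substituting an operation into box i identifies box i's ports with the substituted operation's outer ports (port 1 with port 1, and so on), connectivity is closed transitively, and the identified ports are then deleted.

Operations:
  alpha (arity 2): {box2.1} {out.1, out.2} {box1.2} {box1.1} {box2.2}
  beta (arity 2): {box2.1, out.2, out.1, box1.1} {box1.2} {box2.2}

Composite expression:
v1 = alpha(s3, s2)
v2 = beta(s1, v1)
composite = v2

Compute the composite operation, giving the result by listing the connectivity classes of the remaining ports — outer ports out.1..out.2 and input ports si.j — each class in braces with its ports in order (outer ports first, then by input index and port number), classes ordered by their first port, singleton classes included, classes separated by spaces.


{out.1, out.2, s1.1} {s1.2} {s2.1} {s2.2} {s3.1} {s3.2}

Two ports join when wires chain via beta-identified ports.
through alpha, on inputs (s3, s2): {out.1, out.2} {s2.1} {s2.2} {s3.1} {s3.2} (out.j = stage outer ports)
through beta, on inputs (s1, s3, s2): {out.1, out.2, s1.1} {s1.2} {s2.1} {s2.2} {s3.1} {s3.2} (out.j = stage outer ports)


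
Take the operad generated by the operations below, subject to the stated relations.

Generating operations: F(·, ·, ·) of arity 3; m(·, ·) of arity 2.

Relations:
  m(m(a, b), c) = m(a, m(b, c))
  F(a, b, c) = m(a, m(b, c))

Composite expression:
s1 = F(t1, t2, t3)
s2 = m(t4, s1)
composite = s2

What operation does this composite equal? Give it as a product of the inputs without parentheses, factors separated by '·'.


t4 · t1 · t2 · t3

Every regrouping of m is equal, so read the t-inputs in written order.
F(t1, t2, t3) flattens to t1 · t2 · t3
m(t4, F(t1, t2, t3)) flattens to t4 · t1 · t2 · t3


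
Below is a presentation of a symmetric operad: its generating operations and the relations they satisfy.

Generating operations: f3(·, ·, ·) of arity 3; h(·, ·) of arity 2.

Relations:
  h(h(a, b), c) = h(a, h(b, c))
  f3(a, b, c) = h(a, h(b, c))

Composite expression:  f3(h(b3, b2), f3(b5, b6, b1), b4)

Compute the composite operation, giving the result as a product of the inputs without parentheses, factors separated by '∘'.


b3 ∘ b2 ∘ b5 ∘ b6 ∘ b1 ∘ b4

Key point: f3 is associative — brackets drop, the b-order remains.
h(b3, b2) unparenthesizes to b3 ∘ b2
f3(b5, b6, b1) unparenthesizes to b5 ∘ b6 ∘ b1
f3(h(b3, b2), f3(b5, b6, b1), b4) unparenthesizes to b3 ∘ b2 ∘ b5 ∘ b6 ∘ b1 ∘ b4


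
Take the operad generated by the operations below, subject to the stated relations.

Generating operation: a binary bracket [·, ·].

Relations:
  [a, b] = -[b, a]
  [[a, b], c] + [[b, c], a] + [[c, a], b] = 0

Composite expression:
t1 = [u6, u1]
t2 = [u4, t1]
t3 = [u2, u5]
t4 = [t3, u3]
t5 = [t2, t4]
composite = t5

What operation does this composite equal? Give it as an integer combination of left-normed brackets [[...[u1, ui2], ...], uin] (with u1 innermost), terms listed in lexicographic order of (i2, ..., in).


[[[[[u1, u6], u4], u2], u5], u3] - [[[[[u1, u6], u4], u3], u2], u5] + [[[[[u1, u6], u4], u3], u5], u2] - [[[[[u1, u6], u4], u5], u2], u3]

A multilinear Lie element is pinned by u1-initial words (u1 innermost).
Composite bracket: [[u4, [u6, u1]], [[u2, u5], u3]]
Applying ab - ba throughout gives 32 signed words (2^5 = 32).
Keep just the words that open with u1:
  the word u1u6u4u2u5u3 carries sign +1 and contributes +[[[[[u1, u6], u4], u2], u5], u3]
  the word u1u6u4u3u2u5 carries sign -1 and contributes -[[[[[u1, u6], u4], u3], u2], u5]
  the word u1u6u4u3u5u2 carries sign +1 and contributes +[[[[[u1, u6], u4], u3], u5], u2]
  the word u1u6u4u5u2u3 carries sign -1 and contributes -[[[[[u1, u6], u4], u5], u2], u3]


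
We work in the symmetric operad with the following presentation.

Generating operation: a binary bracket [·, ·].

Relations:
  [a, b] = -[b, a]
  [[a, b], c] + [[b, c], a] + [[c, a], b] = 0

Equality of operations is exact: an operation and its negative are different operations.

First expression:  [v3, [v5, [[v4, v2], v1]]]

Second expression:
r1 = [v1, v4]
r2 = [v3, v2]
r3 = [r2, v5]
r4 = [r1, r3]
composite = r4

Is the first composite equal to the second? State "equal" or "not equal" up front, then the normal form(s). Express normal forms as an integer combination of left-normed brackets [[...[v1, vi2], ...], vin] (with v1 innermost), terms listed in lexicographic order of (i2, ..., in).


The first expression reduces to [[[[v1, v2], v4], v5], v3] - [[[[v1, v4], v2], v5], v3]
The second expression reduces to -[[[[v1, v4], v2], v3], v5] + [[[[v1, v4], v3], v2], v5] + [[[[v1, v4], v5], v2], v3] - [[[[v1, v4], v5], v3], v2]
They disagree, so not equal.

not equal; the first gives [[[[v1, v2], v4], v5], v3] - [[[[v1, v4], v2], v5], v3] and the second -[[[[v1, v4], v2], v3], v5] + [[[[v1, v4], v3], v2], v5] + [[[[v1, v4], v5], v2], v3] - [[[[v1, v4], v5], v3], v2]


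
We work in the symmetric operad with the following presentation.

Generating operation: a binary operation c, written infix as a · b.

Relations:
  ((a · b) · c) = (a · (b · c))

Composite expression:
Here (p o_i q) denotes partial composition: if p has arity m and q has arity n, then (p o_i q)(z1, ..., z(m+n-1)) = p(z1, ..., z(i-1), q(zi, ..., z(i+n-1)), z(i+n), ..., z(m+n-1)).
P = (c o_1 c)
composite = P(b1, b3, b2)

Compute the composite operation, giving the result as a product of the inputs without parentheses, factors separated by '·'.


Every regrouping of c is equal, so read the b-inputs in written order.
(b1 · b3) unparenthesizes to b1 · b3
((b1 · b3) · b2) unparenthesizes to b1 · b3 · b2

b1 · b3 · b2


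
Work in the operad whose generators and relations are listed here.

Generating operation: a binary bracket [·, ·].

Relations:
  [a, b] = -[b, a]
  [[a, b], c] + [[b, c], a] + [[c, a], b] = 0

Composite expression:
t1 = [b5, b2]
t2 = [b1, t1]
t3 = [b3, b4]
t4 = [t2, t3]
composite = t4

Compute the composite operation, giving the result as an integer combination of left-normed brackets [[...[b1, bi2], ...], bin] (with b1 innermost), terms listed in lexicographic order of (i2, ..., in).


-[[[[b1, b2], b5], b3], b4] + [[[[b1, b2], b5], b4], b3] + [[[[b1, b5], b2], b3], b4] - [[[[b1, b5], b2], b4], b3]


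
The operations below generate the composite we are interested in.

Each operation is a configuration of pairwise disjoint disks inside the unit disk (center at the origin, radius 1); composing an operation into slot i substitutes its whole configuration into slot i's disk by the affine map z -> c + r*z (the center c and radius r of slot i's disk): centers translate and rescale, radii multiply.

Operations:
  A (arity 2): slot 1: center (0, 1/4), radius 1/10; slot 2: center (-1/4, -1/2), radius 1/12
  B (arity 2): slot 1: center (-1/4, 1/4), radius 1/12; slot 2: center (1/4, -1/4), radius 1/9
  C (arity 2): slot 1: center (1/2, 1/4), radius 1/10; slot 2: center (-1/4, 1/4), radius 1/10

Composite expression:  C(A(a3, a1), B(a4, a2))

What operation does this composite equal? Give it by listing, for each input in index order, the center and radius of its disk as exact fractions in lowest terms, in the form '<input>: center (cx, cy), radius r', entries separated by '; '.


a1: center (19/40, 1/5), radius 1/120; a2: center (-9/40, 9/40), radius 1/90; a3: center (1/2, 11/40), radius 1/100; a4: center (-11/40, 11/40), radius 1/120

Only the slot chain above each a matters under C; compose those maps.
a3: after 2 affine steps, its disk has center (1/2, 11/40), radius 1/100
a1: after 2 affine steps, its disk has center (19/40, 1/5), radius 1/120
a4: after 2 affine steps, its disk has center (-11/40, 11/40), radius 1/120
a2: after 2 affine steps, its disk has center (-9/40, 9/40), radius 1/90


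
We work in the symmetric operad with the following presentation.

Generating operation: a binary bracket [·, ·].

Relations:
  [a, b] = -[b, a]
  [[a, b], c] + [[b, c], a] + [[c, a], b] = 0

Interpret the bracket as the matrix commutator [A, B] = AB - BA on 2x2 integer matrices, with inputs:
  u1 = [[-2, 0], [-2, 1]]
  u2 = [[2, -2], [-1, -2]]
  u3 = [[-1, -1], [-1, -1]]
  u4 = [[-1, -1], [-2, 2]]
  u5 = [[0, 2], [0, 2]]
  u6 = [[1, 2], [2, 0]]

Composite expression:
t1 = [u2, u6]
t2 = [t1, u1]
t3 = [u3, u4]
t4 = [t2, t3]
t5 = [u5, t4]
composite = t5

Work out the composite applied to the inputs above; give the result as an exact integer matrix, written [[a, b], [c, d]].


[u2, u6] = [[-2, 10], [-9, 2]]
[[u2, u6], u1] = [[-20, 30], [19, 20]]
[u3, u4] = [[1, -3], [3, -1]]
[[[u2, u6], u1], [u3, u4]] = [[147, 60], [158, -147]]
[u5, [[[u2, u6], u1], [u3, u4]]] = [[316, -708], [316, -316]]

[[316, -708], [316, -316]]


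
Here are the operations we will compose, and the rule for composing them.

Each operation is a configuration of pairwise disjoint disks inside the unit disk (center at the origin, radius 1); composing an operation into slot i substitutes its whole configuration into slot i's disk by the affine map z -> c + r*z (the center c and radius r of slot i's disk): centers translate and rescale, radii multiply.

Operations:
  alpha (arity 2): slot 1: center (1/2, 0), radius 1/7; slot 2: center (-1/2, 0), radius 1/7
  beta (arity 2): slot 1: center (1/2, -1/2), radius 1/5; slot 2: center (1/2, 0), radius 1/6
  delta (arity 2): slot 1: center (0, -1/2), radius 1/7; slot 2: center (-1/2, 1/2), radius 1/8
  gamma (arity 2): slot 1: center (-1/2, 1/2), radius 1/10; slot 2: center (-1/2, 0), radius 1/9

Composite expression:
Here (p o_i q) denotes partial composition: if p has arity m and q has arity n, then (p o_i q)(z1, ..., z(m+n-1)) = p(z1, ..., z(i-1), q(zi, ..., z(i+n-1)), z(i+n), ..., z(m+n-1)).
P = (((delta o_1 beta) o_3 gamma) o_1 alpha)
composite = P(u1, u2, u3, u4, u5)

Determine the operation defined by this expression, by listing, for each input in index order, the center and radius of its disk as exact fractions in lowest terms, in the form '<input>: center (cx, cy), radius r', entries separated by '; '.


Below delta, radii multiply path by path; the u-disk centers shift.
input u1: applying the 3 nested substitutions gives center (3/35, -4/7), radius 1/245
input u2: applying the 3 nested substitutions gives center (2/35, -4/7), radius 1/245
input u3: applying the 2 nested substitutions gives center (1/14, -1/2), radius 1/42
input u4: applying the 2 nested substitutions gives center (-9/16, 9/16), radius 1/80
input u5: applying the 2 nested substitutions gives center (-9/16, 1/2), radius 1/72

u1: center (3/35, -4/7), radius 1/245; u2: center (2/35, -4/7), radius 1/245; u3: center (1/14, -1/2), radius 1/42; u4: center (-9/16, 9/16), radius 1/80; u5: center (-9/16, 1/2), radius 1/72


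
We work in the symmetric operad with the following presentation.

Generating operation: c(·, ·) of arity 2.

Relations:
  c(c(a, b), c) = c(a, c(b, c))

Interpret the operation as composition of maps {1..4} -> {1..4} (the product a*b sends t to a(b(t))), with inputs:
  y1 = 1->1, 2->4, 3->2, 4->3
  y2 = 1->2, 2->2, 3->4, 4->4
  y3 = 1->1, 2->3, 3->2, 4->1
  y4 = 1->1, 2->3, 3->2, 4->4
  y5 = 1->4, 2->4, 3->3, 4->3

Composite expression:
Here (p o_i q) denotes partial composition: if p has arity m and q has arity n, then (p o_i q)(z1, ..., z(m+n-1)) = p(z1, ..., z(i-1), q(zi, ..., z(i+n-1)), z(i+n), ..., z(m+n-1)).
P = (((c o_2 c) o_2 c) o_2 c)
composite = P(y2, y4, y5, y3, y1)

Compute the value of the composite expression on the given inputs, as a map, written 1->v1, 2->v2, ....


1->4, 2->4, 3->2, 4->4

c(y4, y5) = 1->4, 2->4, 3->2, 4->2
c(c(y4, y5), y3) = 1->4, 2->2, 3->4, 4->4
c(c(c(y4, y5), y3), y1) = 1->4, 2->4, 3->2, 4->4
c(y2, c(c(c(y4, y5), y3), y1)) = 1->4, 2->4, 3->2, 4->4


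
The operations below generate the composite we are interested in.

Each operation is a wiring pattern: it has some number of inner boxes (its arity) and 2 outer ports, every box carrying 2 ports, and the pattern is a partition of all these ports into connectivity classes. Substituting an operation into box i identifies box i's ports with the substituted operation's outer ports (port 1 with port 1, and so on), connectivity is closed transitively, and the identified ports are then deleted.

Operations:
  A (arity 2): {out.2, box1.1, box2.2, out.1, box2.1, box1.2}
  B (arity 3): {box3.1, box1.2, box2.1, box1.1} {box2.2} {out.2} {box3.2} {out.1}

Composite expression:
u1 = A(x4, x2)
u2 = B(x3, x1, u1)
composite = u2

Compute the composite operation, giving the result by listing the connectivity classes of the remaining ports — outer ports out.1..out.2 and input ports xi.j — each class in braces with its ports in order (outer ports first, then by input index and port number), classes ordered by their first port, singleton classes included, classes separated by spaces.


Two ports join when wires chain via B-identified ports.
stage A: inputs (x4, x2), connectivity {out.1, out.2, x2.1, x2.2, x4.1, x4.2}, out.j its boundary
stage B: inputs (x3, x1, x4, x2), connectivity {out.1} {out.2} {x1.1, x2.1, x2.2, x3.1, x3.2, x4.1, x4.2} {x1.2}, out.j its boundary

{out.1} {out.2} {x1.1, x2.1, x2.2, x3.1, x3.2, x4.1, x4.2} {x1.2}


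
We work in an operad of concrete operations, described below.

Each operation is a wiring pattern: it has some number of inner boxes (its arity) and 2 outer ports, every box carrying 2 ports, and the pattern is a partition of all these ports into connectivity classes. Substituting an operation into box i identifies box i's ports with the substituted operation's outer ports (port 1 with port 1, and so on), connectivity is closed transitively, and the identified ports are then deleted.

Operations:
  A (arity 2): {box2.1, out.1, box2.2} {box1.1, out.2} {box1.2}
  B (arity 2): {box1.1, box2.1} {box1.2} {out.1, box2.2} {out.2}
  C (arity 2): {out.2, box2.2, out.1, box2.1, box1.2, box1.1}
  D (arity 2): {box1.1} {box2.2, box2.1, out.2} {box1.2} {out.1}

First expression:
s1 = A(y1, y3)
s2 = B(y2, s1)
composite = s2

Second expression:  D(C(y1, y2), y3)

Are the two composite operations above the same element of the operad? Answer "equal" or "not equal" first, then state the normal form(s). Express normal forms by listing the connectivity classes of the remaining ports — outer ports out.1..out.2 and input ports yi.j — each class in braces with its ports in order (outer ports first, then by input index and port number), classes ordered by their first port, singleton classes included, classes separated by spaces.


not equal: they reduce to {out.1, y1.1} {out.2} {y1.2} {y2.1, y3.1, y3.2} {y2.2} and {out.1} {out.2, y3.1, y3.2} {y1.1, y1.2, y2.1, y2.2}


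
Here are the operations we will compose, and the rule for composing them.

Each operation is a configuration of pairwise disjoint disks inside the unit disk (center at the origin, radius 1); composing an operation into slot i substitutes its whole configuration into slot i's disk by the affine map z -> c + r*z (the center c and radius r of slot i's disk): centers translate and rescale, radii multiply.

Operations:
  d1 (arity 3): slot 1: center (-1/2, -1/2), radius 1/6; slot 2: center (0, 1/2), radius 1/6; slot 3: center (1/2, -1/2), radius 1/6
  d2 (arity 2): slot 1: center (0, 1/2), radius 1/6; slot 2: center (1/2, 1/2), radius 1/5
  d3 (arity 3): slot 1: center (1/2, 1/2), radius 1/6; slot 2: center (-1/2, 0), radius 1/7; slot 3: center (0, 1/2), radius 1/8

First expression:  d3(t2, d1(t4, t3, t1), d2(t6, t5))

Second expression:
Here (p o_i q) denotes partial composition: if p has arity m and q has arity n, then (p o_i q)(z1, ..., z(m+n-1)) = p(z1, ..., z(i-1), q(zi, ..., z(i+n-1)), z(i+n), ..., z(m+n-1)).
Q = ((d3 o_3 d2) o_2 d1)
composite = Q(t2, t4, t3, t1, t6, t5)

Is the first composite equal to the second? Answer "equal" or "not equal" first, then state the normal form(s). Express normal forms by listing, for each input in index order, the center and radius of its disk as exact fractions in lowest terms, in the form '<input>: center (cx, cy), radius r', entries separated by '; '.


equal; the common form is t1: center (-3/7, -1/14), radius 1/42; t2: center (1/2, 1/2), radius 1/6; t3: center (-1/2, 1/14), radius 1/42; t4: center (-4/7, -1/14), radius 1/42; t5: center (1/16, 9/16), radius 1/40; t6: center (0, 9/16), radius 1/48

Normal form of the first expression: t1: center (-3/7, -1/14), radius 1/42; t2: center (1/2, 1/2), radius 1/6; t3: center (-1/2, 1/14), radius 1/42; t4: center (-4/7, -1/14), radius 1/42; t5: center (1/16, 9/16), radius 1/40; t6: center (0, 9/16), radius 1/48
Normal form of the second expression: t1: center (-3/7, -1/14), radius 1/42; t2: center (1/2, 1/2), radius 1/6; t3: center (-1/2, 1/14), radius 1/42; t4: center (-4/7, -1/14), radius 1/42; t5: center (1/16, 9/16), radius 1/40; t6: center (0, 9/16), radius 1/48
The normal forms match — equal.


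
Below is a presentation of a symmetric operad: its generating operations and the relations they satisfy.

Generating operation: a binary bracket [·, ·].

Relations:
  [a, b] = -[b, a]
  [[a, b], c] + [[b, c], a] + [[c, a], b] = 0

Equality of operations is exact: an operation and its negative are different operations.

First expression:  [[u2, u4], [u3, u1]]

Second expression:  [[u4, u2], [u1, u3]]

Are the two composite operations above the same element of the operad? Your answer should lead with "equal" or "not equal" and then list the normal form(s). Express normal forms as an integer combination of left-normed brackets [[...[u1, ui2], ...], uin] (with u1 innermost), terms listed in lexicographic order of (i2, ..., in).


equal: each reduces to [[[u1, u3], u2], u4] - [[[u1, u3], u4], u2]

In normal form, the first expression is [[[u1, u3], u2], u4] - [[[u1, u3], u4], u2]
In normal form, the second expression is [[[u1, u3], u2], u4] - [[[u1, u3], u4], u2]
Both agree, so they are equal.
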